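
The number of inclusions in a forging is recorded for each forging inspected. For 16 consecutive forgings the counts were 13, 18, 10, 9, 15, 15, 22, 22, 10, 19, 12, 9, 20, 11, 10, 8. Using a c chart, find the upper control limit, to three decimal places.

25.137

c̄ = (13 + 18 + 10 + 9 + 15 + 15 + 22 + 22 + 10 + 19 + 12 + 9 + 20 + 11 + 10 + 8) / 16 = 223 / 16 = 13.9375
UCL = c̄ + 3√c̄ = 13.9375 + 3 × √13.9375 = 13.9375 + 3 × 3.7333 = 25.1374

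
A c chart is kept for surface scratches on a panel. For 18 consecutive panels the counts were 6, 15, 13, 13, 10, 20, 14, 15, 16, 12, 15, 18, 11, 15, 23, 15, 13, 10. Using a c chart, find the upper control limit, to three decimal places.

25.381

c̄ = (6 + 15 + 13 + 13 + 10 + 20 + 14 + 15 + 16 + 12 + 15 + 18 + 11 + 15 + 23 + 15 + 13 + 10) / 18 = 254 / 18 = 14.1111
UCL = c̄ + 3√c̄ = 14.1111 + 3 × √14.1111 = 14.1111 + 3 × 3.7565 = 25.3805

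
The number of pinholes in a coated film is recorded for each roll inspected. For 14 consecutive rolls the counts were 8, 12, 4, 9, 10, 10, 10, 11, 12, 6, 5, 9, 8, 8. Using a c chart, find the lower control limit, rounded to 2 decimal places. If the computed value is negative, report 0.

0.00

c̄ = (8 + 12 + 4 + 9 + 10 + 10 + 10 + 11 + 12 + 6 + 5 + 9 + 8 + 8) / 14 = 122 / 14 = 8.7143
LCL = c̄ − 3√c̄ = 8.7143 − 3 × 2.9520 = -0.1417 → 0 (cannot be negative)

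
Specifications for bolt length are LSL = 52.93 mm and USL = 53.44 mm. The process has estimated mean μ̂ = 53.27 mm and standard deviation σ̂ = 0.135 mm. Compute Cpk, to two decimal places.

Cpu = (USL − μ̂) / (3σ̂) = (53.44 − 53.27) / (3 × 0.135) = 0.4198; Cpl = (μ̂ − LSL) / (3σ̂) = (53.27 − 52.93) / (3 × 0.135) = 0.8395; Cpk = min(Cpu, Cpl) = 0.4198

0.42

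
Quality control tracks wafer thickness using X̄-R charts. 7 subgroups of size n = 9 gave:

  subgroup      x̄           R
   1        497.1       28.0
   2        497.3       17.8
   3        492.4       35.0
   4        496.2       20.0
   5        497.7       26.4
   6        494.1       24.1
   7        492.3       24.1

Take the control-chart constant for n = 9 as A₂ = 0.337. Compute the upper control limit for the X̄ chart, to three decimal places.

X̄̄ = (497.1 + 497.3 + 492.4 + 496.2 + 497.7 + 494.1 + 492.3) / 7 = 3467.1000 / 7 = 495.3000
R̄ = (28.0 + 17.8 + 35.0 + 20.0 + 26.4 + 24.1 + 24.1) / 7 = 175.4000 / 7 = 25.0571
UCL = X̄̄ + A₂·R̄ = 495.3000 + 0.337 × 25.0571 = 503.7443

503.744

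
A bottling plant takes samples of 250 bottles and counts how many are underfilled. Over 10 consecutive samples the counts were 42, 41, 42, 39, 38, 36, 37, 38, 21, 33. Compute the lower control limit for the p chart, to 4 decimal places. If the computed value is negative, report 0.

p̄ = Σdᵢ / (k·n) = 367 / (10 × 250) = 0.14680
LCL = p̄ − 3·√(p̄(1−p̄)/n) = 0.14680 − 3 × 0.02238 = 0.07965

0.0797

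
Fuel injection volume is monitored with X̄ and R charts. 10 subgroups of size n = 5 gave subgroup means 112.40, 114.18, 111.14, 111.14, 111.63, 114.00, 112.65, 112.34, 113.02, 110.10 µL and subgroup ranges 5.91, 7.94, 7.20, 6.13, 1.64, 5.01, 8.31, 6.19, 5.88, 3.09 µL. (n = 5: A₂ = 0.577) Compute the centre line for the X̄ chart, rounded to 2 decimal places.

X̄̄ = (112.40 + 114.18 + 111.14 + 111.14 + 111.63 + 114.00 + 112.65 + 112.34 + 113.02 + 110.10) / 10 = 1122.6000 / 10 = 112.2600
CL = X̄̄ = 112.2600

112.26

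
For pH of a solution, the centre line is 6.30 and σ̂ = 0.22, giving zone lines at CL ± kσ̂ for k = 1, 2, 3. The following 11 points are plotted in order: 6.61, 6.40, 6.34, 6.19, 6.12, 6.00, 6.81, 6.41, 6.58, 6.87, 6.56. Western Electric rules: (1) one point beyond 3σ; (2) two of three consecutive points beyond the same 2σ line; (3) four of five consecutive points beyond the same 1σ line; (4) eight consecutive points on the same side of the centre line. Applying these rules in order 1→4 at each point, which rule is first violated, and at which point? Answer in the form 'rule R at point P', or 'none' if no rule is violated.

Zone of each point (C = within 1σ̂, B = 1σ̂–2σ̂, A = 2σ̂–3σ̂, * = beyond 3σ̂; sign = side of CL): 1:+B, 2:+C, 3:+C, 4:-C, 5:-C, 6:-B, 7:+A, 8:+C, 9:+B, 10:+A, 11:+B
Rule 3 (four of five consecutive points beyond the same 1σ limit) is satisfied at point 11.

rule 3 at point 11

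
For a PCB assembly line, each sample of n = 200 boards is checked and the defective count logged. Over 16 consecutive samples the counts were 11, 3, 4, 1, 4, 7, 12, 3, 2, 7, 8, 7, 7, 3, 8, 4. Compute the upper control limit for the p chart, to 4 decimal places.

0.0637

p̄ = Σdᵢ / (k·n) = 91 / (16 × 200) = 0.02844
UCL = p̄ + 3·√(p̄(1−p̄)/n) = 0.02844 + 3 × √(0.02844×0.97156/200) = 0.02844 + 3 × 0.01175 = 0.06370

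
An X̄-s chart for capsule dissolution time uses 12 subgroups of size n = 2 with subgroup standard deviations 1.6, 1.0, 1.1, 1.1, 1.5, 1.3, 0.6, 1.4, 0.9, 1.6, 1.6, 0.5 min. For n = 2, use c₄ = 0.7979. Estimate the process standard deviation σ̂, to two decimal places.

1.48

s̄ = (1.6 + 1.0 + 1.1 + 1.1 + 1.5 + 1.3 + 0.6 + 1.4 + 0.9 + 1.6 + 1.6 + 0.5) / 12 = 1.1833
σ̂ = s̄ / c₄ = 1.1833 / 0.7979 = 1.4831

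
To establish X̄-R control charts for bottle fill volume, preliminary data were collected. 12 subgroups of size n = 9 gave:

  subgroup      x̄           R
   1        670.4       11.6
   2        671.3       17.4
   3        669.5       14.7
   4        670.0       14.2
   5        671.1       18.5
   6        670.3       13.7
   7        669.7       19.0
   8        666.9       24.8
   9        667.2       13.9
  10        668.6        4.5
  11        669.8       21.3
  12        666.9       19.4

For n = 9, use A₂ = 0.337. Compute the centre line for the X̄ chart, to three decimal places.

669.308

X̄̄ = (670.4 + 671.3 + 669.5 + 670.0 + 671.1 + 670.3 + 669.7 + 666.9 + 667.2 + 668.6 + 669.8 + 666.9) / 12 = 8031.7000 / 12 = 669.3083
CL = X̄̄ = 669.3083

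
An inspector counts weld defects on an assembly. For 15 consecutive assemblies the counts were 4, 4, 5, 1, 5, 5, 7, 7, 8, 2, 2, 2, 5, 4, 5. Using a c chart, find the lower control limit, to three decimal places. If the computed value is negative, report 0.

c̄ = (4 + 4 + 5 + 1 + 5 + 5 + 7 + 7 + 8 + 2 + 2 + 2 + 5 + 4 + 5) / 15 = 66 / 15 = 4.4000
LCL = c̄ − 3√c̄ = 4.4000 − 3 × 2.0976 = -1.8929 → 0 (cannot be negative)

0.000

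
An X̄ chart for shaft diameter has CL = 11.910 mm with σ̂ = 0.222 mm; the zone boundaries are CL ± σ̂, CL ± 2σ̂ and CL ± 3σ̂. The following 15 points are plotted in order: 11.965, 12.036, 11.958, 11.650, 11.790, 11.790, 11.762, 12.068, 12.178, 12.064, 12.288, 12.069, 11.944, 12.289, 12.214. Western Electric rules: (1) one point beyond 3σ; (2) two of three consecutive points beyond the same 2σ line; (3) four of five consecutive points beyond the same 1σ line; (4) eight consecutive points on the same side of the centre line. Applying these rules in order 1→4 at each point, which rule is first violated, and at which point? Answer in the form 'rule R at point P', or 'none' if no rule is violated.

rule 4 at point 15

Zone of each point (C = within 1σ̂, B = 1σ̂–2σ̂, A = 2σ̂–3σ̂, * = beyond 3σ̂; sign = side of CL): 1:+C, 2:+C, 3:+C, 4:-B, 5:-C, 6:-C, 7:-C, 8:+C, 9:+B, 10:+C, 11:+B, 12:+C, 13:+C, 14:+B, 15:+B
Rule 4 (eight consecutive points on the same side of the centre line) is satisfied at point 15.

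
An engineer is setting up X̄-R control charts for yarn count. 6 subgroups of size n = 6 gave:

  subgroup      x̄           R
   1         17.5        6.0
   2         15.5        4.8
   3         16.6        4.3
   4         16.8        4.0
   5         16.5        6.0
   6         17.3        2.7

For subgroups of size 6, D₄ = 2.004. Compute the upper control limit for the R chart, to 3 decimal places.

9.285

R̄ = (6.0 + 4.8 + 4.3 + 4.0 + 6.0 + 2.7) / 6 = 27.8000 / 6 = 4.6333
UCL_R = D₄·R̄ = 2.004 × 4.6333 = 9.2852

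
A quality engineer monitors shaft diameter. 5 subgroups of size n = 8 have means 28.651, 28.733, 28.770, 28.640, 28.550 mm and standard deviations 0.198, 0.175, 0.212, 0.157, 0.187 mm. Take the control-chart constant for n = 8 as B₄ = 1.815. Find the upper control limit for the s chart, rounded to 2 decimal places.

s̄ = (0.198 + 0.175 + 0.212 + 0.157 + 0.187) / 5 = 0.1858
UCL_s = B₄·s̄ = 1.815 × 0.1858 = 0.3372

0.34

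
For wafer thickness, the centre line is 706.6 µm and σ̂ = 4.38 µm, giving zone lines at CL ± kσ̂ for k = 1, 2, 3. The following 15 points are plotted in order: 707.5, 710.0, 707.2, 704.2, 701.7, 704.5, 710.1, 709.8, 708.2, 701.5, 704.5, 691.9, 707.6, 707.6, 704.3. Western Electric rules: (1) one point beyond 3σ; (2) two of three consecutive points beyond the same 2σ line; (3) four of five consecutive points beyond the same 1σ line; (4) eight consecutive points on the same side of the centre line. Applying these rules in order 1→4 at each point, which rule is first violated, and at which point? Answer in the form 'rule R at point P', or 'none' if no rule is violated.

Zone of each point (C = within 1σ̂, B = 1σ̂–2σ̂, A = 2σ̂–3σ̂, * = beyond 3σ̂; sign = side of CL): 1:+C, 2:+C, 3:+C, 4:-C, 5:-B, 6:-C, 7:+C, 8:+C, 9:+C, 10:-B, 11:-C, 12:-*, 13:+C, 14:+C, 15:-C
Rule 1 (one point beyond the 3σ limits) is satisfied at point 12.

rule 1 at point 12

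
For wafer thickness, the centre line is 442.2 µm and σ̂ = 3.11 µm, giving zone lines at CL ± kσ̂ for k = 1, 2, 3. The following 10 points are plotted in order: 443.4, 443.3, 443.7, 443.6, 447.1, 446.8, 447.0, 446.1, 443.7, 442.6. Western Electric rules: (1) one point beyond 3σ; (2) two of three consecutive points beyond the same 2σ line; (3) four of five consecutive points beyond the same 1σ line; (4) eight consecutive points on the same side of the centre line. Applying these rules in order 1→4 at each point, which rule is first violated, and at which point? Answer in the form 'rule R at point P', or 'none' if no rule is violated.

rule 3 at point 8

Zone of each point (C = within 1σ̂, B = 1σ̂–2σ̂, A = 2σ̂–3σ̂, * = beyond 3σ̂; sign = side of CL): 1:+C, 2:+C, 3:+C, 4:+C, 5:+B, 6:+B, 7:+B, 8:+B, 9:+C, 10:+C
Rule 3 (four of five consecutive points beyond the same 1σ limit) is satisfied at point 8.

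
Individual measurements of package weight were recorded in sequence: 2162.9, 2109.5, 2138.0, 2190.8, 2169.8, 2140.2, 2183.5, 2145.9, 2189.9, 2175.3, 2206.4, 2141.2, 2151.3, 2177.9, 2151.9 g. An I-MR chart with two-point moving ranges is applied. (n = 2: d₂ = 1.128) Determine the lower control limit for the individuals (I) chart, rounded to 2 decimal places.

2070.39

X̄ = (2162.9 + 2109.5 + 2138.0 + 2190.8 + 2169.8 + 2140.2 + 2183.5 + 2145.9 + 2189.9 + 2175.3 + 2206.4 + 2141.2 + 2151.3 + 2177.9 + 2151.9) / 15 = 2162.3000
Moving ranges: 53.4, 28.5, 52.8, 21.0, 29.6, 43.3, 37.6, 44.0, 14.6, 31.1, 65.2, 10.1, 26.6, 26.0; M̄R̄ = 483.8000 / 14 = 34.5571
LCL = X̄ − 3·M̄R̄/d₂ = 2162.3000 − 3 × 34.5571 / 1.128 = 2070.3927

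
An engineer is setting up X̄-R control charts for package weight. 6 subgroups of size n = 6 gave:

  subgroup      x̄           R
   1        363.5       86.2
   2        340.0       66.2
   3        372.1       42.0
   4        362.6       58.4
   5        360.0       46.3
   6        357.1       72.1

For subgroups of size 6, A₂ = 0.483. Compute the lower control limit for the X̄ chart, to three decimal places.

X̄̄ = (363.5 + 340.0 + 372.1 + 362.6 + 360.0 + 357.1) / 6 = 2155.3000 / 6 = 359.2167
R̄ = (86.2 + 66.2 + 42.0 + 58.4 + 46.3 + 72.1) / 6 = 371.2000 / 6 = 61.8667
LCL = X̄̄ − A₂·R̄ = 359.2167 − 0.483 × 61.8667 = 329.3351

329.335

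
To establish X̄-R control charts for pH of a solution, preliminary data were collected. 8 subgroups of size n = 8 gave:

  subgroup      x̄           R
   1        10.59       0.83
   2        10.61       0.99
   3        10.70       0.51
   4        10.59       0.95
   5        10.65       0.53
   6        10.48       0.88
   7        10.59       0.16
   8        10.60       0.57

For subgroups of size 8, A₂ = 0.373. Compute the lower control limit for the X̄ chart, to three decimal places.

10.349

X̄̄ = (10.59 + 10.61 + 10.70 + 10.59 + 10.65 + 10.48 + 10.59 + 10.60) / 8 = 84.8100 / 8 = 10.6013
R̄ = (0.83 + 0.99 + 0.51 + 0.95 + 0.53 + 0.88 + 0.16 + 0.57) / 8 = 5.4200 / 8 = 0.6775
LCL = X̄̄ − A₂·R̄ = 10.6013 − 0.373 × 0.6775 = 10.3485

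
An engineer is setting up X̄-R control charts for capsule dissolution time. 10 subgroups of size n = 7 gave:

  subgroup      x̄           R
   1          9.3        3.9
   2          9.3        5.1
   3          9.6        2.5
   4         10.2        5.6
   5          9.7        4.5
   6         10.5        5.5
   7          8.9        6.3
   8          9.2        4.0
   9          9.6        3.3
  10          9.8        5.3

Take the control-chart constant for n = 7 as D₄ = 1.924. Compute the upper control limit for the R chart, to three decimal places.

R̄ = (3.9 + 5.1 + 2.5 + 5.6 + 4.5 + 5.5 + 6.3 + 4.0 + 3.3 + 5.3) / 10 = 46.0000 / 10 = 4.6000
UCL_R = D₄·R̄ = 1.924 × 4.6000 = 8.8504

8.850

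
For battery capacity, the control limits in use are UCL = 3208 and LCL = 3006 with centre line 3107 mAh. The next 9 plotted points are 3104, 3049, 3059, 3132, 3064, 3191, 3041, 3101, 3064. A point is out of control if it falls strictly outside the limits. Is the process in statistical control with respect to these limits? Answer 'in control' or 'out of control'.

All 9 points lie within [3006, 3208].

in control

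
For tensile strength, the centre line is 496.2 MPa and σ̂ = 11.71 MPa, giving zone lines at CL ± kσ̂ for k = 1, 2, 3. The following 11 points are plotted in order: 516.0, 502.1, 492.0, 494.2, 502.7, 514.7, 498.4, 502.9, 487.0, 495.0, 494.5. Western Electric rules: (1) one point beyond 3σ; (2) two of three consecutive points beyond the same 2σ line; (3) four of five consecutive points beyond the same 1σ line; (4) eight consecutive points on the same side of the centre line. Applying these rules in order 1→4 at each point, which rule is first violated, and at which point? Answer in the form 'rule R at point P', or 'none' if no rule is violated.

Zone of each point (C = within 1σ̂, B = 1σ̂–2σ̂, A = 2σ̂–3σ̂, * = beyond 3σ̂; sign = side of CL): 1:+B, 2:+C, 3:-C, 4:-C, 5:+C, 6:+B, 7:+C, 8:+C, 9:-C, 10:-C, 11:-C
No rule fires across all 11 points.

none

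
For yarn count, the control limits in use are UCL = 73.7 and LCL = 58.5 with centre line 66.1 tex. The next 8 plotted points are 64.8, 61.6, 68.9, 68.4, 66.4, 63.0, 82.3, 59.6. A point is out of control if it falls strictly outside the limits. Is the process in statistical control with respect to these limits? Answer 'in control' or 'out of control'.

out of control

Compare each point to [58.5, 73.7]: sample 7 = 82.3 > UCL.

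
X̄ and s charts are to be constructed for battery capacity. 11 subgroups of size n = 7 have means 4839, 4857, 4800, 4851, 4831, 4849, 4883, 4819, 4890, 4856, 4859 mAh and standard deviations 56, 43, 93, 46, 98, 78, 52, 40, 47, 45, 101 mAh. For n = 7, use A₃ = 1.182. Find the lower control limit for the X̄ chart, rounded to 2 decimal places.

X̄̄ = (4839 + 4857 + 4800 + 4851 + 4831 + 4849 + 4883 + 4819 + 4890 + 4856 + 4859) / 11 = 4848.5455
s̄ = (56 + 43 + 93 + 46 + 98 + 78 + 52 + 40 + 47 + 45 + 101) / 11 = 63.5455
LCL = X̄̄ − A₃·s̄ = 4848.5455 − 1.182 × 63.5455 = 4773.4347

4773.43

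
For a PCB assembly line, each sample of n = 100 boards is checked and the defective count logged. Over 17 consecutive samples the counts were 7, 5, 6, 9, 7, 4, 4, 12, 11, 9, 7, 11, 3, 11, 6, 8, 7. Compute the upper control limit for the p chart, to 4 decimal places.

0.1536

p̄ = Σdᵢ / (k·n) = 127 / (17 × 100) = 0.07471
UCL = p̄ + 3·√(p̄(1−p̄)/n) = 0.07471 + 3 × √(0.07471×0.92529/100) = 0.07471 + 3 × 0.02629 = 0.15358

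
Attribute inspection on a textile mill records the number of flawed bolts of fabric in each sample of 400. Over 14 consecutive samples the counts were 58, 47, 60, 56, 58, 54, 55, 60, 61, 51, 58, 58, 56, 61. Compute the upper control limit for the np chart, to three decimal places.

p̄ = Σdᵢ / (k·n) = 793 / (14 × 400) = 0.14161
UCL = np̄ + 3·√(np̄(1−p̄)) = 56.6429 + 3 × √(56.6429×0.85839) = 56.6429 + 3 × 6.9729 = 77.5617

77.562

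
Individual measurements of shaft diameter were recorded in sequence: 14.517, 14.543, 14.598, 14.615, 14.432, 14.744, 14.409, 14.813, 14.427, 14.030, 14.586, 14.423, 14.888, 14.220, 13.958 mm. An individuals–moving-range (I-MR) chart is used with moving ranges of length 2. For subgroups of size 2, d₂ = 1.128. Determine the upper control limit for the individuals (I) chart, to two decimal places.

15.28

X̄ = (14.517 + 14.543 + 14.598 + 14.615 + 14.432 + 14.744 + 14.409 + 14.813 + 14.427 + 14.030 + 14.586 + 14.423 + 14.888 + 14.220 + 13.958) / 15 = 14.4802
Moving ranges: 0.026, 0.055, 0.017, 0.183, 0.312, 0.335, 0.404, 0.386, 0.397, 0.556, 0.163, 0.465, 0.668, 0.262; M̄R̄ = 4.2290 / 14 = 0.3021
UCL = X̄ + 3·M̄R̄/d₂ = 14.4802 + 3 × 0.3021 / 1.128 = 15.2836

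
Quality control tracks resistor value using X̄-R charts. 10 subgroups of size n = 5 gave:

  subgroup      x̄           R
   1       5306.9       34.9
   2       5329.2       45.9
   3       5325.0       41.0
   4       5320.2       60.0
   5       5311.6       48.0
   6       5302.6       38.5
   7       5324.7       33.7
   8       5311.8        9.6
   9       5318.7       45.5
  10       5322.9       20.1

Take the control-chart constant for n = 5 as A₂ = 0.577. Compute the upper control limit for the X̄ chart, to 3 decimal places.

5339.124

X̄̄ = (5306.9 + 5329.2 + 5325.0 + 5320.2 + 5311.6 + 5302.6 + 5324.7 + 5311.8 + 5318.7 + 5322.9) / 10 = 53173.6000 / 10 = 5317.3600
R̄ = (34.9 + 45.9 + 41.0 + 60.0 + 48.0 + 38.5 + 33.7 + 9.6 + 45.5 + 20.1) / 10 = 377.2000 / 10 = 37.7200
UCL = X̄̄ + A₂·R̄ = 5317.3600 + 0.577 × 37.7200 = 5339.1244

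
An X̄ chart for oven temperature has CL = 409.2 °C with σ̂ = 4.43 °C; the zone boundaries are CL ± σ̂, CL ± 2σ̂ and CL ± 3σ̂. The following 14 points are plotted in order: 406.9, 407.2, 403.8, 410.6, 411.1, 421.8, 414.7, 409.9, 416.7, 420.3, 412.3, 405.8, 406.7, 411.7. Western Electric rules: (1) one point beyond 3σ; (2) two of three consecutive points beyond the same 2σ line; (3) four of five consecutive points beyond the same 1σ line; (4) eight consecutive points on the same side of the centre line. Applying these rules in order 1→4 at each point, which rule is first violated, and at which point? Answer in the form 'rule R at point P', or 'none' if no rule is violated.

rule 3 at point 10

Zone of each point (C = within 1σ̂, B = 1σ̂–2σ̂, A = 2σ̂–3σ̂, * = beyond 3σ̂; sign = side of CL): 1:-C, 2:-C, 3:-B, 4:+C, 5:+C, 6:+A, 7:+B, 8:+C, 9:+B, 10:+A, 11:+C, 12:-C, 13:-C, 14:+C
Rule 3 (four of five consecutive points beyond the same 1σ limit) is satisfied at point 10.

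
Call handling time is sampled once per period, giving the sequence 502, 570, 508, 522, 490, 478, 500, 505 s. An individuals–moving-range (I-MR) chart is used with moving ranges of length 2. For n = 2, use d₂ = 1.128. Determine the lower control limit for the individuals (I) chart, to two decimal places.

427.69

X̄ = (502 + 570 + 508 + 522 + 490 + 478 + 500 + 505) / 8 = 509.3750
Moving ranges: 68, 62, 14, 32, 12, 22, 5; M̄R̄ = 215.0000 / 7 = 30.7143
LCL = X̄ − 3·M̄R̄/d₂ = 509.3750 − 3 × 30.7143 / 1.128 = 427.6881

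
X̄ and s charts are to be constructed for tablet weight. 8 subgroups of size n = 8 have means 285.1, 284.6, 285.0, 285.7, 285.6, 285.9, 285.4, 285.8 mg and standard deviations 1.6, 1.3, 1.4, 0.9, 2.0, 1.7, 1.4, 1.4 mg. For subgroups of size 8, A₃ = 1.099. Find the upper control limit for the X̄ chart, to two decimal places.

286.99

X̄̄ = (285.1 + 284.6 + 285.0 + 285.7 + 285.6 + 285.9 + 285.4 + 285.8) / 8 = 285.3875
s̄ = (1.6 + 1.3 + 1.4 + 0.9 + 2.0 + 1.7 + 1.4 + 1.4) / 8 = 1.4625
UCL = X̄̄ + A₃·s̄ = 285.3875 + 1.099 × 1.4625 = 286.9948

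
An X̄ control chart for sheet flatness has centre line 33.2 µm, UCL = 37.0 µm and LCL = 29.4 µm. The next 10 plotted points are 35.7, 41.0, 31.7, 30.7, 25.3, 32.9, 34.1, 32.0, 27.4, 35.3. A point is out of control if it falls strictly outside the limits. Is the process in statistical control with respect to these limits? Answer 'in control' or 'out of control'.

Compare each point to [29.4, 37.0]: sample 2 = 41.0 > UCL; sample 5 = 25.3 < LCL; sample 9 = 27.4 < LCL.

out of control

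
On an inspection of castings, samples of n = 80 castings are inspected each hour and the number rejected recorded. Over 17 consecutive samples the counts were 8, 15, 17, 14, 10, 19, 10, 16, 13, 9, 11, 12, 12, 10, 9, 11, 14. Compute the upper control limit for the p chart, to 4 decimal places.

p̄ = Σdᵢ / (k·n) = 210 / (17 × 80) = 0.15441
UCL = p̄ + 3·√(p̄(1−p̄)/n) = 0.15441 + 3 × √(0.15441×0.84559/80) = 0.15441 + 3 × 0.04040 = 0.27561

0.2756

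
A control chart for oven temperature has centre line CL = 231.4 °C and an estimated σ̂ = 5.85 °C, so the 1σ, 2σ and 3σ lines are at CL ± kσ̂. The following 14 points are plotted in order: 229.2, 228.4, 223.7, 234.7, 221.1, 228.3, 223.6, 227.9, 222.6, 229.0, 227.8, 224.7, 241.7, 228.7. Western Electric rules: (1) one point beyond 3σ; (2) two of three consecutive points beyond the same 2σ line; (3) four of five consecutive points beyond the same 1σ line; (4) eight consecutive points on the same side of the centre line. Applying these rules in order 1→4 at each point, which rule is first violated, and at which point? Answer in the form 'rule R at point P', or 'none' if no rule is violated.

Zone of each point (C = within 1σ̂, B = 1σ̂–2σ̂, A = 2σ̂–3σ̂, * = beyond 3σ̂; sign = side of CL): 1:-C, 2:-C, 3:-B, 4:+C, 5:-B, 6:-C, 7:-B, 8:-C, 9:-B, 10:-C, 11:-C, 12:-B, 13:+B, 14:-C
Rule 4 (eight consecutive points on the same side of the centre line) is satisfied at point 12.

rule 4 at point 12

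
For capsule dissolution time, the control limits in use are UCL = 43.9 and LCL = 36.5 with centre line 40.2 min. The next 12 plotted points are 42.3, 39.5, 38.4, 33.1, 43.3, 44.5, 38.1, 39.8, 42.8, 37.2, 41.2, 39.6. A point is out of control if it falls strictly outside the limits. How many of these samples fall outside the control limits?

Compare each point to [36.5, 43.9]: sample 4 = 33.1 < LCL; sample 6 = 44.5 > UCL.

2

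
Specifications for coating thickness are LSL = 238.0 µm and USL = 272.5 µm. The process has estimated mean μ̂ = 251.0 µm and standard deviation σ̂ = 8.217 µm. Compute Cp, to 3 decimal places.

0.700

Cp = (USL − LSL) / (6σ̂) = (272.5 − 238.0) / (6 × 8.217) = 34.5000 / 49.3020 = 0.6998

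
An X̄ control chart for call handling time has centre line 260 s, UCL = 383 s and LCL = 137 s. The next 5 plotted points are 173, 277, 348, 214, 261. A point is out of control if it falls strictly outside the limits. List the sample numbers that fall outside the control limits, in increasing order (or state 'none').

All 5 points lie within [137, 383].

none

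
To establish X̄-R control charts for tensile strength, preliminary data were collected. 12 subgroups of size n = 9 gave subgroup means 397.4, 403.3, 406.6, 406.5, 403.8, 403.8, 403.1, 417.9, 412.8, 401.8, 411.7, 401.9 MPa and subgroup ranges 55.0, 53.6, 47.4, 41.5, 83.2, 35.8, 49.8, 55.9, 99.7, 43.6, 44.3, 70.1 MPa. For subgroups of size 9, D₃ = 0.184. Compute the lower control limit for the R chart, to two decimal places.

R̄ = (55.0 + 53.6 + 47.4 + 41.5 + 83.2 + 35.8 + 49.8 + 55.9 + 99.7 + 43.6 + 44.3 + 70.1) / 12 = 679.9000 / 12 = 56.6583
LCL_R = D₃·R̄ = 0.184 × 56.6583 = 10.4251

10.43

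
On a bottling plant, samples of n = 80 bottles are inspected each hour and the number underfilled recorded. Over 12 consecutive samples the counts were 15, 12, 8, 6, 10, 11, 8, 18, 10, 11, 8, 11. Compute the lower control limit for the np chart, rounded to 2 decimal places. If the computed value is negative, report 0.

p̄ = Σdᵢ / (k·n) = 128 / (12 × 80) = 0.13333
LCL = np̄ − 3·√(np̄(1−p̄)) = 10.6667 − 3 × 3.0405 = 1.5453

1.55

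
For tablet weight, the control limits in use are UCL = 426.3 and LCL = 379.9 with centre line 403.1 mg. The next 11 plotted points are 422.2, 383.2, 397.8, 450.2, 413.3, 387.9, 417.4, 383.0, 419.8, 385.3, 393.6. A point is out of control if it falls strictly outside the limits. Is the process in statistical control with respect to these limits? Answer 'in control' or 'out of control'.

out of control

Compare each point to [379.9, 426.3]: sample 4 = 450.2 > UCL.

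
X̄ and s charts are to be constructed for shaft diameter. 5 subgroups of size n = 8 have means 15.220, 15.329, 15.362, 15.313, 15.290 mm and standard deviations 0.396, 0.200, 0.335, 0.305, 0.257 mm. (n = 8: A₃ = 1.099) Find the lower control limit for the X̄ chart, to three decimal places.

X̄̄ = (15.220 + 15.329 + 15.362 + 15.313 + 15.290) / 5 = 15.3028
s̄ = (0.396 + 0.200 + 0.335 + 0.305 + 0.257) / 5 = 0.2986
LCL = X̄̄ − A₃·s̄ = 15.3028 − 1.099 × 0.2986 = 14.9746

14.975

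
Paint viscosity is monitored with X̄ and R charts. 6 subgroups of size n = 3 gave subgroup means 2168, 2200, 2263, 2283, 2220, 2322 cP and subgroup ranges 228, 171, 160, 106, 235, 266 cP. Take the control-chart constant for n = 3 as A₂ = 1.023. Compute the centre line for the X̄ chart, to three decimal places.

X̄̄ = (2168 + 2200 + 2263 + 2283 + 2220 + 2322) / 6 = 13456.0000 / 6 = 2242.6667
CL = X̄̄ = 2242.6667

2242.667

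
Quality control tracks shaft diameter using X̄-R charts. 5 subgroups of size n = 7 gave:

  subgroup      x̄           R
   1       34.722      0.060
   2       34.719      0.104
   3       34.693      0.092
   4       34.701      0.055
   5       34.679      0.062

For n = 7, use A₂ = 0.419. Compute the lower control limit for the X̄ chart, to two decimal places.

34.67

X̄̄ = (34.722 + 34.719 + 34.693 + 34.701 + 34.679) / 5 = 173.5140 / 5 = 34.7028
R̄ = (0.060 + 0.104 + 0.092 + 0.055 + 0.062) / 5 = 0.3730 / 5 = 0.0746
LCL = X̄̄ − A₂·R̄ = 34.7028 − 0.419 × 0.0746 = 34.6715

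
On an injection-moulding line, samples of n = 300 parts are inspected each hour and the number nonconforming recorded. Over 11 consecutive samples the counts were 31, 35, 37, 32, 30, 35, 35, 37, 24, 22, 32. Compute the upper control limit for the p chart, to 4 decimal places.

p̄ = Σdᵢ / (k·n) = 350 / (11 × 300) = 0.10606
UCL = p̄ + 3·√(p̄(1−p̄)/n) = 0.10606 + 3 × √(0.10606×0.89394/300) = 0.10606 + 3 × 0.01778 = 0.15939

0.1594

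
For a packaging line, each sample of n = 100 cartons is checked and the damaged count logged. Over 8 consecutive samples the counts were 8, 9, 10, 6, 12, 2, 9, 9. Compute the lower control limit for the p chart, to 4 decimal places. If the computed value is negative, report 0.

0.0000

p̄ = Σdᵢ / (k·n) = 65 / (8 × 100) = 0.08125
LCL = p̄ − 3·√(p̄(1−p̄)/n) = 0.08125 − 3 × 0.02732 = -0.00072 → 0 (negative, so LCL = 0)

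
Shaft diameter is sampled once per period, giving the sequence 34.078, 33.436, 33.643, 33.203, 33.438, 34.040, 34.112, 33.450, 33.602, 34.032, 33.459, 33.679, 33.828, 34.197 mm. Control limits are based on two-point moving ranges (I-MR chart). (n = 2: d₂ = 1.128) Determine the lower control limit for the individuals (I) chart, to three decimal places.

32.756

X̄ = (34.078 + 33.436 + 33.643 + 33.203 + 33.438 + 34.040 + 34.112 + 33.450 + 33.602 + 34.032 + 33.459 + 33.679 + 33.828 + 34.197) / 14 = 33.7284
Moving ranges: 0.642, 0.207, 0.440, 0.235, 0.602, 0.072, 0.662, 0.152, 0.430, 0.573, 0.220, 0.149, 0.369; M̄R̄ = 4.7530 / 13 = 0.3656
LCL = X̄ − 3·M̄R̄/d₂ = 33.7284 − 3 × 0.3656 / 1.128 = 32.7560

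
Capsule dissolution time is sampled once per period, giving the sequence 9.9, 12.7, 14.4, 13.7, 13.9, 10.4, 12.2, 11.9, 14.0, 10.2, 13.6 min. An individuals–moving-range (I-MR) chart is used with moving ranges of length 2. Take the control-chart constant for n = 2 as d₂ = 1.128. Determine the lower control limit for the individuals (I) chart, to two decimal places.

7.05

X̄ = (9.9 + 12.7 + 14.4 + 13.7 + 13.9 + 10.4 + 12.2 + 11.9 + 14.0 + 10.2 + 13.6) / 11 = 12.4455
Moving ranges: 2.8, 1.7, 0.7, 0.2, 3.5, 1.8, 0.3, 2.1, 3.8, 3.4; M̄R̄ = 20.3000 / 10 = 2.0300
LCL = X̄ − 3·M̄R̄/d₂ = 12.4455 − 3 × 2.0300 / 1.128 = 7.0465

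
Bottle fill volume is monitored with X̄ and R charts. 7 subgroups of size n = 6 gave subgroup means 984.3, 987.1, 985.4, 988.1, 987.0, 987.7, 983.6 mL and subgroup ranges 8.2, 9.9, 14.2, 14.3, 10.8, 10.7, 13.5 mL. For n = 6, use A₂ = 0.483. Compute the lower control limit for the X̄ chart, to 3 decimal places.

X̄̄ = (984.3 + 987.1 + 985.4 + 988.1 + 987.0 + 987.7 + 983.6) / 7 = 6903.2000 / 7 = 986.1714
R̄ = (8.2 + 9.9 + 14.2 + 14.3 + 10.8 + 10.7 + 13.5) / 7 = 81.6000 / 7 = 11.6571
LCL = X̄̄ − A₂·R̄ = 986.1714 − 0.483 × 11.6571 = 980.5410

980.541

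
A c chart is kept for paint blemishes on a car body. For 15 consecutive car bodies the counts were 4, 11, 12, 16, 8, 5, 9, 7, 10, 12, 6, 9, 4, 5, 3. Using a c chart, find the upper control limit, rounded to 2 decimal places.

16.59

c̄ = (4 + 11 + 12 + 16 + 8 + 5 + 9 + 7 + 10 + 12 + 6 + 9 + 4 + 5 + 3) / 15 = 121 / 15 = 8.0667
UCL = c̄ + 3√c̄ = 8.0667 + 3 × √8.0667 = 8.0667 + 3 × 2.8402 = 16.5872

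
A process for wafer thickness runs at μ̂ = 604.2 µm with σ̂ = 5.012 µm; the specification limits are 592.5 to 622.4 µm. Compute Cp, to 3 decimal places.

0.994

Cp = (USL − LSL) / (6σ̂) = (622.4 − 592.5) / (6 × 5.012) = 29.9000 / 30.0720 = 0.9943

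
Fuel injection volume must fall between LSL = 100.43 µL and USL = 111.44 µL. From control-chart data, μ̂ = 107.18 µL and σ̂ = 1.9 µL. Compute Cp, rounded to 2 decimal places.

Cp = (USL − LSL) / (6σ̂) = (111.44 − 100.43) / (6 × 1.9) = 11.0100 / 11.4000 = 0.9658

0.97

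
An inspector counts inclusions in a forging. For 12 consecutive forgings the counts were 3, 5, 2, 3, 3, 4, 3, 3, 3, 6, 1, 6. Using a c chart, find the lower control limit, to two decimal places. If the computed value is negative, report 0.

c̄ = (3 + 5 + 2 + 3 + 3 + 4 + 3 + 3 + 3 + 6 + 1 + 6) / 12 = 42 / 12 = 3.5000
LCL = c̄ − 3√c̄ = 3.5000 − 3 × 1.8708 = -2.1125 → 0 (cannot be negative)

0.00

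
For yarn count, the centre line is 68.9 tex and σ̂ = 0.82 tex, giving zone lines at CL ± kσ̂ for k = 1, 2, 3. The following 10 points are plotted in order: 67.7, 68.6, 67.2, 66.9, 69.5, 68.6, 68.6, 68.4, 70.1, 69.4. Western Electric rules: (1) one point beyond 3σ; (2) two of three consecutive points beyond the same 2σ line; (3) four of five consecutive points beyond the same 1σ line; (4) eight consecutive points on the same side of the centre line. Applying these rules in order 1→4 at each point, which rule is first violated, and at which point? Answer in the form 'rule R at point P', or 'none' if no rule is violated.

Zone of each point (C = within 1σ̂, B = 1σ̂–2σ̂, A = 2σ̂–3σ̂, * = beyond 3σ̂; sign = side of CL): 1:-B, 2:-C, 3:-A, 4:-A, 5:+C, 6:-C, 7:-C, 8:-C, 9:+B, 10:+C
Rule 2 (two of three consecutive points beyond the same 2σ limit) is satisfied at point 4.

rule 2 at point 4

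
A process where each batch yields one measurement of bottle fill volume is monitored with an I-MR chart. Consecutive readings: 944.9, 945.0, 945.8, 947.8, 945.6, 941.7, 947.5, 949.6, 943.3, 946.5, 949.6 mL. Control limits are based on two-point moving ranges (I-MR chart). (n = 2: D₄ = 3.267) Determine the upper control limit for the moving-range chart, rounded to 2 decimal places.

Moving ranges: 0.1, 0.8, 2.0, 2.2, 3.9, 5.8, 2.1, 6.3, 3.2, 3.1; M̄R̄ = 29.5000 / 10 = 2.9500
UCL_MR = D₄·M̄R̄ = 3.267 × 2.9500 = 9.6377

9.64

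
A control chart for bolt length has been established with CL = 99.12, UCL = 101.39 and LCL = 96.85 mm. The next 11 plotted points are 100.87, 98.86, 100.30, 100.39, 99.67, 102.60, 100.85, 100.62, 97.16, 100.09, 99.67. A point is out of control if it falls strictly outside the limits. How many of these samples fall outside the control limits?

Compare each point to [96.85, 101.39]: sample 6 = 102.60 > UCL.

1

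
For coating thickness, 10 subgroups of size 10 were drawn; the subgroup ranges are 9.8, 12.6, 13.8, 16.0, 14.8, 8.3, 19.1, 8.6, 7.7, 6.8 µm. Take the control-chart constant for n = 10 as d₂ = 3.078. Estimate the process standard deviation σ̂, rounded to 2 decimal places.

R̄ = (9.8 + 12.6 + 13.8 + 16.0 + 14.8 + 8.3 + 19.1 + 8.6 + 7.7 + 6.8) / 10 = 11.7500
σ̂ = R̄ / d₂ = 11.7500 / 3.078 = 3.8174

3.82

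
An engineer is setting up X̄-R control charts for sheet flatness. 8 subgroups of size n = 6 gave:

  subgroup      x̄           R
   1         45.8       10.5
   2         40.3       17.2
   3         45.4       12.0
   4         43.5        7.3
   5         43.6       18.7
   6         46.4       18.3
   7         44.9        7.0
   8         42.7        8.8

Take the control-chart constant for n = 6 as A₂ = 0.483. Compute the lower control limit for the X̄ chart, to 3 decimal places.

38.050

X̄̄ = (45.8 + 40.3 + 45.4 + 43.5 + 43.6 + 46.4 + 44.9 + 42.7) / 8 = 352.6000 / 8 = 44.0750
R̄ = (10.5 + 17.2 + 12.0 + 7.3 + 18.7 + 18.3 + 7.0 + 8.8) / 8 = 99.8000 / 8 = 12.4750
LCL = X̄̄ − A₂·R̄ = 44.0750 − 0.483 × 12.4750 = 38.0496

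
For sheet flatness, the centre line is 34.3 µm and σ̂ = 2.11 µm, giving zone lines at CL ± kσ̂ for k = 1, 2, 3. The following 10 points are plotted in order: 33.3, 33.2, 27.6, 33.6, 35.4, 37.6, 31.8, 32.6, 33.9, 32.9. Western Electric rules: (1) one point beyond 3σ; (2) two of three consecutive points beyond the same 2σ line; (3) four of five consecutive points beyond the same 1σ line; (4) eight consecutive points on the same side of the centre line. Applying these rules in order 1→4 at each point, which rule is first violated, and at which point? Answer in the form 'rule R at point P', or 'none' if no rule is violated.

rule 1 at point 3

Zone of each point (C = within 1σ̂, B = 1σ̂–2σ̂, A = 2σ̂–3σ̂, * = beyond 3σ̂; sign = side of CL): 1:-C, 2:-C, 3:-*, 4:-C, 5:+C, 6:+B, 7:-B, 8:-C, 9:-C, 10:-C
Rule 1 (one point beyond the 3σ limits) is satisfied at point 3.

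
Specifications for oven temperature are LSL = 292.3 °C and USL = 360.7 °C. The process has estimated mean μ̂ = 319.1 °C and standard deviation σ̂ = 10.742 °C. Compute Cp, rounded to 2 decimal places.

1.06

Cp = (USL − LSL) / (6σ̂) = (360.7 − 292.3) / (6 × 10.742) = 68.4000 / 64.4520 = 1.0613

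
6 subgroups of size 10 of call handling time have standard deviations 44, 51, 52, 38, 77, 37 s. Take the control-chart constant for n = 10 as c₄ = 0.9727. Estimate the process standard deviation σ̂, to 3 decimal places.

51.232

s̄ = (44 + 51 + 52 + 38 + 77 + 37) / 6 = 49.8333
σ̂ = s̄ / c₄ = 49.8333 / 0.9727 = 51.2320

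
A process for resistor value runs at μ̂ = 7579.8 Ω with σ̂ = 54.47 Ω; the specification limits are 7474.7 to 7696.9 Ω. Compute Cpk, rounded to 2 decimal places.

Cpu = (USL − μ̂) / (3σ̂) = (7696.9 − 7579.8) / (3 × 54.47) = 0.7166; Cpl = (μ̂ − LSL) / (3σ̂) = (7579.8 − 7474.7) / (3 × 54.47) = 0.6432; Cpk = min(Cpu, Cpl) = 0.6432

0.64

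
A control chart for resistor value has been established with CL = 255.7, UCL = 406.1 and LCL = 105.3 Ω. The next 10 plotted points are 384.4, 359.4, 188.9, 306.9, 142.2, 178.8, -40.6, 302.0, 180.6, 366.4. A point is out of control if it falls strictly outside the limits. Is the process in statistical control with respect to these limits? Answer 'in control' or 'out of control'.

Compare each point to [105.3, 406.1]: sample 7 = -40.6 < LCL.

out of control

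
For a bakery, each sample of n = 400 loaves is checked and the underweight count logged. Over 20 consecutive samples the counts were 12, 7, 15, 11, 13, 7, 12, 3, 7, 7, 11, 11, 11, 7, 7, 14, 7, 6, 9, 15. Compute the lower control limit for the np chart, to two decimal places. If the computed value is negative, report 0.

p̄ = Σdᵢ / (k·n) = 192 / (20 × 400) = 0.02400
LCL = np̄ − 3·√(np̄(1−p̄)) = 9.6000 − 3 × 3.0610 = 0.4171

0.42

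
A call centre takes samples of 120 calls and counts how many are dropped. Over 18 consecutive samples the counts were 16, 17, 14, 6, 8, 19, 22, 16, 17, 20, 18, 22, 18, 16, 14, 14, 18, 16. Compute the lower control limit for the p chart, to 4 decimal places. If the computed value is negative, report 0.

0.0412

p̄ = Σdᵢ / (k·n) = 291 / (18 × 120) = 0.13472
LCL = p̄ − 3·√(p̄(1−p̄)/n) = 0.13472 − 3 × 0.03117 = 0.04122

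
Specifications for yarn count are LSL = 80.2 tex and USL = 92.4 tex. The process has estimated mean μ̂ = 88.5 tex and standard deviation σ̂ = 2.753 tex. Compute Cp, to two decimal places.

Cp = (USL − LSL) / (6σ̂) = (92.4 − 80.2) / (6 × 2.753) = 12.2000 / 16.5180 = 0.7386

0.74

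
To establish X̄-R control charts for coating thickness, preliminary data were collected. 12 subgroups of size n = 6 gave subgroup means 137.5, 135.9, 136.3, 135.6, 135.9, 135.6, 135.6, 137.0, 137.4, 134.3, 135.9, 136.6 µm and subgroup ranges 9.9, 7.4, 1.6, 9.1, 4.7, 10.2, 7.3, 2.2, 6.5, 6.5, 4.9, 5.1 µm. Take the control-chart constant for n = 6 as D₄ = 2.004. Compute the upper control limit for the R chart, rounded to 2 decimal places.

R̄ = (9.9 + 7.4 + 1.6 + 9.1 + 4.7 + 10.2 + 7.3 + 2.2 + 6.5 + 6.5 + 4.9 + 5.1) / 12 = 75.4000 / 12 = 6.2833
UCL_R = D₄·R̄ = 2.004 × 6.2833 = 12.5918

12.59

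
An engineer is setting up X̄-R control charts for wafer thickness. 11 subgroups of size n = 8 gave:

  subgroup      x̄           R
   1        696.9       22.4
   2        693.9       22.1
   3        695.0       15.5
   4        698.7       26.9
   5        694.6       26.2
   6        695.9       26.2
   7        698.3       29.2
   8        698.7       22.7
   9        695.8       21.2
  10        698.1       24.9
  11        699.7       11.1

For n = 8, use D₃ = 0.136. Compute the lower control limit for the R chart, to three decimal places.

3.071

R̄ = (22.4 + 22.1 + 15.5 + 26.9 + 26.2 + 26.2 + 29.2 + 22.7 + 21.2 + 24.9 + 11.1) / 11 = 248.4000 / 11 = 22.5818
LCL_R = D₃·R̄ = 0.136 × 22.5818 = 3.0711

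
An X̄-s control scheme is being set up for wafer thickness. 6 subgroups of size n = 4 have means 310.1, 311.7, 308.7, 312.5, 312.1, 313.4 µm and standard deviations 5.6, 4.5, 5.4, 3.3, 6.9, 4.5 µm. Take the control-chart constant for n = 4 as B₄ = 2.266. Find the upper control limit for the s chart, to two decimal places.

11.41

s̄ = (5.6 + 4.5 + 5.4 + 3.3 + 6.9 + 4.5) / 6 = 5.0333
UCL_s = B₄·s̄ = 2.266 × 5.0333 = 11.4055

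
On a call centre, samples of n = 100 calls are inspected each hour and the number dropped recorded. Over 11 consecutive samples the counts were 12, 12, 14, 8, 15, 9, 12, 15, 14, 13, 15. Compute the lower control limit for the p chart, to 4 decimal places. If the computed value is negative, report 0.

p̄ = Σdᵢ / (k·n) = 139 / (11 × 100) = 0.12636
LCL = p̄ − 3·√(p̄(1−p̄)/n) = 0.12636 − 3 × 0.03323 = 0.02669

0.0267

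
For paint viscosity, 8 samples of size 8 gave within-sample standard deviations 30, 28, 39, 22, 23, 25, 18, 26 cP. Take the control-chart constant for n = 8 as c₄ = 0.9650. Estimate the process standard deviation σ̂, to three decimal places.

s̄ = (30 + 28 + 39 + 22 + 23 + 25 + 18 + 26) / 8 = 26.3750
σ̂ = s̄ / c₄ = 26.3750 / 0.9650 = 27.3316

27.332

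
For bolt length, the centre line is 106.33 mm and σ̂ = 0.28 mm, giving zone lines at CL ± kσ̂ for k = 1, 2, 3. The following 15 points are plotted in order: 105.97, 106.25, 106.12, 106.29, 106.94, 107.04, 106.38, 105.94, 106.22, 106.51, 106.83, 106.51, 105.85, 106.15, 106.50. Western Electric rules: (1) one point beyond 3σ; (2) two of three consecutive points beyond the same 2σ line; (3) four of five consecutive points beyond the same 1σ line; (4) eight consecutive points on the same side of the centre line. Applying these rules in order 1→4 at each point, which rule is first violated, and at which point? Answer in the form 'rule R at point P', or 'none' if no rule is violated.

Zone of each point (C = within 1σ̂, B = 1σ̂–2σ̂, A = 2σ̂–3σ̂, * = beyond 3σ̂; sign = side of CL): 1:-B, 2:-C, 3:-C, 4:-C, 5:+A, 6:+A, 7:+C, 8:-B, 9:-C, 10:+C, 11:+B, 12:+C, 13:-B, 14:-C, 15:+C
Rule 2 (two of three consecutive points beyond the same 2σ limit) is satisfied at point 6.

rule 2 at point 6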